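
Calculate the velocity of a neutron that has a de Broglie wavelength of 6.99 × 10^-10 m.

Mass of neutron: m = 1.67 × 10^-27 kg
5.68 × 10^2 m/s

From the de Broglie relation λ = h/(mv), we solve for v:

v = h/(mλ)
v = (6.626 × 10^-34 J·s) / (1.67 × 10^-27 kg × 6.99 × 10^-10 m)
v = 5.68 × 10^2 m/s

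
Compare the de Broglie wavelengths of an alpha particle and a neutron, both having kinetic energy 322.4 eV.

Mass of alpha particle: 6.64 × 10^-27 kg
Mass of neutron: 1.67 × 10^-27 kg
The neutron has the longer wavelength.

Using λ = h/√(2mKE):

For alpha particle: λ₁ = h/√(2m₁KE) = 8.00 × 10^-13 m
For neutron: λ₂ = h/√(2m₂KE) = 1.60 × 10^-12 m

Since λ ∝ 1/√m at constant kinetic energy, the lighter particle has the longer wavelength.

The neutron has the longer de Broglie wavelength.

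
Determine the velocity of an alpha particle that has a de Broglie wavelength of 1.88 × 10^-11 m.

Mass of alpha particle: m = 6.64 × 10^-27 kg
5.31 × 10^3 m/s

From the de Broglie relation λ = h/(mv), we solve for v:

v = h/(mλ)
v = (6.626 × 10^-34 J·s) / (6.64 × 10^-27 kg × 1.88 × 10^-11 m)
v = 5.31 × 10^3 m/s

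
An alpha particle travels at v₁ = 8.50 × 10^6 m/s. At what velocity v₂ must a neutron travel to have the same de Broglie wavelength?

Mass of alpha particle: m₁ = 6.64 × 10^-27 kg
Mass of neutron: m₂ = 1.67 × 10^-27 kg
v₂ = 3.38 × 10^7 m/s

For equal de Broglie wavelengths: λ₁ = λ₂

h/(m₁v₁) = h/(m₂v₂)
m₁v₁ = m₂v₂
v₂ = v₁ · (m₁/m₂)

v₂ = 8.50 × 10^6 m/s × (6.64 × 10^-27 kg / 1.67 × 10^-27 kg)
v₂ = 3.38 × 10^7 m/s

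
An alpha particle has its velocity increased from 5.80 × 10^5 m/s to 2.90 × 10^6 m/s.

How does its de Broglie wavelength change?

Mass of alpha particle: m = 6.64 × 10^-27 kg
The wavelength decreases by a factor of 5.

Using λ = h/(mv):

Initial wavelength: λ₁ = h/(mv₁) = 1.72 × 10^-13 m
Final wavelength: λ₂ = h/(mv₂) = 3.44 × 10^-14 m

Since λ ∝ 1/v, when velocity increases by a factor of 5, the wavelength decreases by a factor of 5.

λ₂/λ₁ = v₁/v₂ = 1/5

The wavelength decreases by a factor of 5.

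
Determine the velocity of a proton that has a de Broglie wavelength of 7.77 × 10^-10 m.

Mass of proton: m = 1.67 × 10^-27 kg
5.11 × 10^2 m/s

From the de Broglie relation λ = h/(mv), we solve for v:

v = h/(mλ)
v = (6.626 × 10^-34 J·s) / (1.67 × 10^-27 kg × 7.77 × 10^-10 m)
v = 5.11 × 10^2 m/s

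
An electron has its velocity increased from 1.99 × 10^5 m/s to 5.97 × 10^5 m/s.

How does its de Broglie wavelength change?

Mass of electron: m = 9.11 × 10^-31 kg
The wavelength decreases by a factor of 3.

Using λ = h/(mv):

Initial wavelength: λ₁ = h/(mv₁) = 3.65 × 10^-9 m
Final wavelength: λ₂ = h/(mv₂) = 1.22 × 10^-9 m

Since λ ∝ 1/v, when velocity increases by a factor of 3, the wavelength decreases by a factor of 3.

λ₂/λ₁ = v₁/v₂ = 1/3

The wavelength decreases by a factor of 3.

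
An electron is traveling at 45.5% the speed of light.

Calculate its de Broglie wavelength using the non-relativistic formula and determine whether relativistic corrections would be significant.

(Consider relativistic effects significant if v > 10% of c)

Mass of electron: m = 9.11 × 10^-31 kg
Yes, relativistic corrections are needed.

Using the non-relativistic de Broglie formula λ = h/(mv):

v = 45.5% × c = 1.364 × 10^8 m/s

λ = h/(mv)
λ = (6.626 × 10^-34 J·s) / (9.11 × 10^-31 kg × 1.364 × 10^8 m/s)
λ = 5.33 × 10^-12 m

Since v = 45.5% of c > 10% of c, relativistic corrections ARE significant and the actual wavelength would differ from this non-relativistic estimate.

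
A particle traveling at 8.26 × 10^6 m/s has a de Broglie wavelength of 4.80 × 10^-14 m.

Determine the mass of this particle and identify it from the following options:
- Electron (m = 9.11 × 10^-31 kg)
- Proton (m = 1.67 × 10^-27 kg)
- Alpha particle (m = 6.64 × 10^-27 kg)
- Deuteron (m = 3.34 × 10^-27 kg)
The particle is a proton.

From λ = h/(mv), solve for mass:

m = h/(λv)
m = (6.626 × 10^-34 J·s) / (4.80 × 10^-14 m × 8.26 × 10^6 m/s)
m = 1.67 × 10^-27 kg

Comparing with the listed masses, this is closest to a proton.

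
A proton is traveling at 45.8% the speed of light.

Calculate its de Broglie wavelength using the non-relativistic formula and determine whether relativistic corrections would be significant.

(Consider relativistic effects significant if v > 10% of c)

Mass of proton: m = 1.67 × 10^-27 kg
Yes, relativistic corrections are needed.

Using the non-relativistic de Broglie formula λ = h/(mv):

v = 45.8% × c = 1.373 × 10^8 m/s

λ = h/(mv)
λ = (6.626 × 10^-34 J·s) / (1.67 × 10^-27 kg × 1.373 × 10^8 m/s)
λ = 2.89 × 10^-15 m

Since v = 45.8% of c > 10% of c, relativistic corrections ARE significant and the actual wavelength would differ from this non-relativistic estimate.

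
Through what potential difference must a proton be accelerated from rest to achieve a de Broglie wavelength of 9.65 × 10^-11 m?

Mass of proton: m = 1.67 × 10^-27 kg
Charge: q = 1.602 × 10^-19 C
8.81 × 10^-2 V

From λ = h/√(2mqV), we solve for V:

λ² = h²/(2mqV)
V = h²/(2mqλ²)
V = (6.626 × 10^-34 J·s)² / (2 × 1.67 × 10^-27 kg × 1.602 × 10^-19 C × (9.65 × 10^-11 m)²)
V = 8.81 × 10^-2 V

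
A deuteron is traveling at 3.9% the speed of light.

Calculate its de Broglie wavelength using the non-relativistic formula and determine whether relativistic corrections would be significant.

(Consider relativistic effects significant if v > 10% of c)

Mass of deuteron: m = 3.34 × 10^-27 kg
No, relativistic corrections are not needed.

Using the non-relativistic de Broglie formula λ = h/(mv):

v = 3.9% × c = 1.169 × 10^7 m/s

λ = h/(mv)
λ = (6.626 × 10^-34 J·s) / (3.34 × 10^-27 kg × 1.169 × 10^7 m/s)
λ = 1.70 × 10^-14 m

Since v = 3.9% of c < 10% of c, relativistic corrections are NOT significant and this non-relativistic result is a good approximation.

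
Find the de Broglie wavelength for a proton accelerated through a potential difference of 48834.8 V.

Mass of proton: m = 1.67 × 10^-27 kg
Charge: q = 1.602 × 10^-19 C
1.30 × 10^-13 m

When a particle is accelerated through voltage V, it gains kinetic energy KE = qV.

The de Broglie wavelength is then λ = h/√(2mqV):

λ = h/√(2mqV)
λ = (6.626 × 10^-34 J·s) / √(2 × 1.67 × 10^-27 kg × 1.602 × 10^-19 C × 48834.8 V)
λ = 1.30 × 10^-13 m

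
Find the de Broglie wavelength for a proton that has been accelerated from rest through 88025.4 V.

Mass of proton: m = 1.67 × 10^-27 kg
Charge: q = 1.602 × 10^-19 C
9.65 × 10^-14 m

When a particle is accelerated through voltage V, it gains kinetic energy KE = qV.

The de Broglie wavelength is then λ = h/√(2mqV):

λ = h/√(2mqV)
λ = (6.626 × 10^-34 J·s) / √(2 × 1.67 × 10^-27 kg × 1.602 × 10^-19 C × 88025.4 V)
λ = 9.65 × 10^-14 m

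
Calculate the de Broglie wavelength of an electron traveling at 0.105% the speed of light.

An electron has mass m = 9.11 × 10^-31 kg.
2.31 × 10^-9 m

Using the de Broglie relation λ = h/(mv):

v = 0.105% × c = 3.148 × 10^5 m/s

λ = h/(mv)
λ = (6.626 × 10^-34 J·s) / (9.11 × 10^-31 kg × 3.148 × 10^5 m/s)
λ = 2.31 × 10^-9 m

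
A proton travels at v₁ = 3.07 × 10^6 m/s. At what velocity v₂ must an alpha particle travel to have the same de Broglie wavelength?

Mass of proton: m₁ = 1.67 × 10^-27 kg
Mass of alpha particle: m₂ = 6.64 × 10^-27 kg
v₂ = 7.72 × 10^5 m/s

For equal de Broglie wavelengths: λ₁ = λ₂

h/(m₁v₁) = h/(m₂v₂)
m₁v₁ = m₂v₂
v₂ = v₁ · (m₁/m₂)

v₂ = 3.07 × 10^6 m/s × (1.67 × 10^-27 kg / 6.64 × 10^-27 kg)
v₂ = 7.72 × 10^5 m/s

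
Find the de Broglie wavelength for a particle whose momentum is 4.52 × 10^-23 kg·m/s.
1.47 × 10^-11 m

Using the de Broglie relation λ = h/p:

λ = h/p
λ = (6.626 × 10^-34 J·s) / (4.52 × 10^-23 kg·m/s)
λ = 1.47 × 10^-11 m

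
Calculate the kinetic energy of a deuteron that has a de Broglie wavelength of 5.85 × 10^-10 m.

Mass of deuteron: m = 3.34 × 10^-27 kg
1.92 × 10^-22 J (or 1.20 × 10^-3 eV)

From λ = h/√(2mKE), we solve for KE:

λ² = h²/(2mKE)
KE = h²/(2mλ²)
KE = (6.626 × 10^-34 J·s)² / (2 × 3.34 × 10^-27 kg × (5.85 × 10^-10 m)²)
KE = 1.92 × 10^-22 J
KE = 1.20 × 10^-3 eV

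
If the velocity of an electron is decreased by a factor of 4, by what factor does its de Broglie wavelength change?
The wavelength increases by a factor of 4.

From λ = h/(mv), the wavelength is inversely proportional to velocity:

λ ∝ 1/v

If v → v/4, then λ → 4λ

When velocity is decreased by a factor of 4, the wavelength increases by a factor of 4.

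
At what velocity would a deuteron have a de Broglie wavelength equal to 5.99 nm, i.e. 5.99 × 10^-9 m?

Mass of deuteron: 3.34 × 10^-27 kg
3.31 × 10^1 m/s

From λ = h/(mv), solve for v:

v = h/(mλ)
v = (6.626 × 10^-34 J·s) / (3.34 × 10^-27 kg × 5.99 × 10^-9 m)
v = 3.31 × 10^1 m/s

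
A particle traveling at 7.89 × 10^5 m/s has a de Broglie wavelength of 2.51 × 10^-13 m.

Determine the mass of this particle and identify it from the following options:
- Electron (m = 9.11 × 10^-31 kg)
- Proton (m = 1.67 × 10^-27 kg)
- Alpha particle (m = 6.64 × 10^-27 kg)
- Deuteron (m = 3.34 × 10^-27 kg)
The particle is a deuteron.

From λ = h/(mv), solve for mass:

m = h/(λv)
m = (6.626 × 10^-34 J·s) / (2.51 × 10^-13 m × 7.89 × 10^5 m/s)
m = 3.35 × 10^-27 kg

Comparing with the listed masses, this is closest to a deuteron.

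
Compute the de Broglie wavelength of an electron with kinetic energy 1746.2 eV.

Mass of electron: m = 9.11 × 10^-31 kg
2.93 × 10^-11 m

Using λ = h/√(2mKE):

First convert KE to Joules: KE = 1746.2 eV = 2.798 × 10^-16 J

λ = h/√(2mKE)
λ = (6.626 × 10^-34 J·s) / √(2 × 9.11 × 10^-31 kg × 2.798 × 10^-16 J)
λ = 2.93 × 10^-11 m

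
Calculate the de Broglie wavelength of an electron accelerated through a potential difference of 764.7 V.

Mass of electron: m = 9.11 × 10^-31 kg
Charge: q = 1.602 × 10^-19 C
4.44 × 10^-11 m

When a particle is accelerated through voltage V, it gains kinetic energy KE = qV.

The de Broglie wavelength is then λ = h/√(2mqV):

λ = h/√(2mqV)
λ = (6.626 × 10^-34 J·s) / √(2 × 9.11 × 10^-31 kg × 1.602 × 10^-19 C × 764.7 V)
λ = 4.44 × 10^-11 m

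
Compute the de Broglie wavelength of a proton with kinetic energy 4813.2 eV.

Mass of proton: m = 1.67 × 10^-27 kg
4.13 × 10^-13 m

Using λ = h/√(2mKE):

First convert KE to Joules: KE = 4813.2 eV = 7.712 × 10^-16 J

λ = h/√(2mKE)
λ = (6.626 × 10^-34 J·s) / √(2 × 1.67 × 10^-27 kg × 7.712 × 10^-16 J)
λ = 4.13 × 10^-13 m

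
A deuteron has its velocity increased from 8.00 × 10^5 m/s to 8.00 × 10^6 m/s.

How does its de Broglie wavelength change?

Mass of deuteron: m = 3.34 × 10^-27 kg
The wavelength decreases by a factor of 10.

Using λ = h/(mv):

Initial wavelength: λ₁ = h/(mv₁) = 2.48 × 10^-13 m
Final wavelength: λ₂ = h/(mv₂) = 2.48 × 10^-14 m

Since λ ∝ 1/v, when velocity increases by a factor of 10, the wavelength decreases by a factor of 10.

λ₂/λ₁ = v₁/v₂ = 1/10

The wavelength decreases by a factor of 10.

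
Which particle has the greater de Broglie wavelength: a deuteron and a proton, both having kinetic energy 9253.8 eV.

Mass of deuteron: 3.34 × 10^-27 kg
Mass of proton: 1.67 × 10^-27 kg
The proton has the longer wavelength.

Using λ = h/√(2mKE):

For deuteron: λ₁ = h/√(2m₁KE) = 2.11 × 10^-13 m
For proton: λ₂ = h/√(2m₂KE) = 2.98 × 10^-13 m

Since λ ∝ 1/√m at constant kinetic energy, the lighter particle has the longer wavelength.

The proton has the longer de Broglie wavelength.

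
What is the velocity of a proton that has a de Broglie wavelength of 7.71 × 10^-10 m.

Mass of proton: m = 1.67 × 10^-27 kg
5.15 × 10^2 m/s

From the de Broglie relation λ = h/(mv), we solve for v:

v = h/(mλ)
v = (6.626 × 10^-34 J·s) / (1.67 × 10^-27 kg × 7.71 × 10^-10 m)
v = 5.15 × 10^2 m/s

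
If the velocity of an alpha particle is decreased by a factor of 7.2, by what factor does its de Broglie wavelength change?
The wavelength increases by a factor of 7.2.

From λ = h/(mv), the wavelength is inversely proportional to velocity:

λ ∝ 1/v

If v → v/7.2, then λ → 7.2λ

When velocity is decreased by a factor of 7.2, the wavelength increases by a factor of 7.2.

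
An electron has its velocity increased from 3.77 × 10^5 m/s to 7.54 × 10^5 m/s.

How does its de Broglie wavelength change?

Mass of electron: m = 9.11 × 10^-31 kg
The wavelength decreases by a factor of 2.

Using λ = h/(mv):

Initial wavelength: λ₁ = h/(mv₁) = 1.93 × 10^-9 m
Final wavelength: λ₂ = h/(mv₂) = 9.65 × 10^-10 m

Since λ ∝ 1/v, when velocity increases by a factor of 2, the wavelength decreases by a factor of 2.

λ₂/λ₁ = v₁/v₂ = 1/2

The wavelength decreases by a factor of 2.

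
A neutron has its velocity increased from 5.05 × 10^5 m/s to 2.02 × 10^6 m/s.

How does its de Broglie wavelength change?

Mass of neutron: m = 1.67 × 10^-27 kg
The wavelength decreases by a factor of 4.

Using λ = h/(mv):

Initial wavelength: λ₁ = h/(mv₁) = 7.86 × 10^-13 m
Final wavelength: λ₂ = h/(mv₂) = 1.96 × 10^-13 m

Since λ ∝ 1/v, when velocity increases by a factor of 4, the wavelength decreases by a factor of 4.

λ₂/λ₁ = v₁/v₂ = 1/4

The wavelength decreases by a factor of 4.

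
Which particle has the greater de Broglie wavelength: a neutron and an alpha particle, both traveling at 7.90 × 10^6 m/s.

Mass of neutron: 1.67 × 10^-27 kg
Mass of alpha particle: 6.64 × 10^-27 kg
The neutron has the longer wavelength.

Using λ = h/(mv), since both particles have the same velocity, the wavelength depends only on mass.

For neutron: λ₁ = h/(m₁v) = 5.02 × 10^-14 m
For alpha particle: λ₂ = h/(m₂v) = 1.26 × 10^-14 m

Since λ ∝ 1/m at constant velocity, the lighter particle has the longer wavelength.

The neutron has the longer de Broglie wavelength.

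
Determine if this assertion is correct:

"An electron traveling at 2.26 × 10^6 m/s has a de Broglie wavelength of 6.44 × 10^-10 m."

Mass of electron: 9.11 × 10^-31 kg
False

The claim is incorrect.

Using λ = h/(mv):
λ = (6.626 × 10^-34 J·s) / (9.11 × 10^-31 kg × 2.26 × 10^6 m/s)
λ = 3.22 × 10^-10 m

The actual wavelength differs from the claimed 6.44 × 10^-10 m.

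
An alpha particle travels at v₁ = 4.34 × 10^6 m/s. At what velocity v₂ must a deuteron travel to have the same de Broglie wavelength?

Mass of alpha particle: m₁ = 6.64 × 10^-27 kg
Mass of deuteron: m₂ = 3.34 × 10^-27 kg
v₂ = 8.63 × 10^6 m/s

For equal de Broglie wavelengths: λ₁ = λ₂

h/(m₁v₁) = h/(m₂v₂)
m₁v₁ = m₂v₂
v₂ = v₁ · (m₁/m₂)

v₂ = 4.34 × 10^6 m/s × (6.64 × 10^-27 kg / 3.34 × 10^-27 kg)
v₂ = 8.63 × 10^6 m/s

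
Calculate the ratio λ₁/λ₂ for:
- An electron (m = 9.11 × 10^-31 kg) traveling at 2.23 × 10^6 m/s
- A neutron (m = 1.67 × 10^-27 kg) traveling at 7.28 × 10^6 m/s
λ₁/λ₂ = 5.98 × 10^3

Using λ = h/(mv):

λ₁ = h/(m₁v₁) = 3.26 × 10^-10 m
λ₂ = h/(m₂v₂) = 5.45 × 10^-14 m

Ratio λ₁/λ₂ = (m₂v₂)/(m₁v₁)
         = (1.67 × 10^-27 kg × 7.28 × 10^6 m/s) / (9.11 × 10^-31 kg × 2.23 × 10^6 m/s)
         = 5.98 × 10^3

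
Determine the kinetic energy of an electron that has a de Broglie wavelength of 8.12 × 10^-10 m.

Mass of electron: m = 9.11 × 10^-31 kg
3.65 × 10^-19 J (or 2.28 eV)

From λ = h/√(2mKE), we solve for KE:

λ² = h²/(2mKE)
KE = h²/(2mλ²)
KE = (6.626 × 10^-34 J·s)² / (2 × 9.11 × 10^-31 kg × (8.12 × 10^-10 m)²)
KE = 3.65 × 10^-19 J
KE = 2.28 eV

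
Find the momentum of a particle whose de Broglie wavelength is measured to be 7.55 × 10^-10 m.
8.78 × 10^-25 kg·m/s

From the de Broglie relation λ = h/p, we solve for p:

p = h/λ
p = (6.626 × 10^-34 J·s) / (7.55 × 10^-10 m)
p = 8.78 × 10^-25 kg·m/s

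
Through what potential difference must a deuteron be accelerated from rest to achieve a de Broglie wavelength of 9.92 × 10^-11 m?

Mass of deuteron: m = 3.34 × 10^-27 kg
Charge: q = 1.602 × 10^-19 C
4.17 × 10^-2 V

From λ = h/√(2mqV), we solve for V:

λ² = h²/(2mqV)
V = h²/(2mqλ²)
V = (6.626 × 10^-34 J·s)² / (2 × 3.34 × 10^-27 kg × 1.602 × 10^-19 C × (9.92 × 10^-11 m)²)
V = 4.17 × 10^-2 V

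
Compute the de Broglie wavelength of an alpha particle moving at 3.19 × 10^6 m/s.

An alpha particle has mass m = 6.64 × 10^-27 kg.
3.13 × 10^-14 m

Using the de Broglie relation λ = h/(mv):

λ = h/(mv)
λ = (6.626 × 10^-34 J·s) / (6.64 × 10^-27 kg × 3.19 × 10^6 m/s)
λ = 3.13 × 10^-14 m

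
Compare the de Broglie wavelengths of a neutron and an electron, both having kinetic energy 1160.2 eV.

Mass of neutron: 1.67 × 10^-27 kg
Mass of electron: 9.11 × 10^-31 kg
The electron has the longer wavelength.

Using λ = h/√(2mKE):

For neutron: λ₁ = h/√(2m₁KE) = 8.41 × 10^-13 m
For electron: λ₂ = h/√(2m₂KE) = 3.60 × 10^-11 m

Since λ ∝ 1/√m at constant kinetic energy, the lighter particle has the longer wavelength.

The electron has the longer de Broglie wavelength.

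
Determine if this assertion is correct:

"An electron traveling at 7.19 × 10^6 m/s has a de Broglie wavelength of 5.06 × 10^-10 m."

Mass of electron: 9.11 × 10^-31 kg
False

The claim is incorrect.

Using λ = h/(mv):
λ = (6.626 × 10^-34 J·s) / (9.11 × 10^-31 kg × 7.19 × 10^6 m/s)
λ = 1.01 × 10^-10 m

The actual wavelength differs from the claimed 5.06 × 10^-10 m.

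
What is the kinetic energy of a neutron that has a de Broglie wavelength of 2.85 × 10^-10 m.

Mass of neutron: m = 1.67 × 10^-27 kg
1.62 × 10^-21 J (or 0.0101 eV)

From λ = h/√(2mKE), we solve for KE:

λ² = h²/(2mKE)
KE = h²/(2mλ²)
KE = (6.626 × 10^-34 J·s)² / (2 × 1.67 × 10^-27 kg × (2.85 × 10^-10 m)²)
KE = 1.62 × 10^-21 J
KE = 0.0101 eV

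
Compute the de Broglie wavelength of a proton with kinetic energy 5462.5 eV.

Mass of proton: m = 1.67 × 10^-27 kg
3.88 × 10^-13 m

Using λ = h/√(2mKE):

First convert KE to Joules: KE = 5462.5 eV = 8.752 × 10^-16 J

λ = h/√(2mKE)
λ = (6.626 × 10^-34 J·s) / √(2 × 1.67 × 10^-27 kg × 8.752 × 10^-16 J)
λ = 3.88 × 10^-13 m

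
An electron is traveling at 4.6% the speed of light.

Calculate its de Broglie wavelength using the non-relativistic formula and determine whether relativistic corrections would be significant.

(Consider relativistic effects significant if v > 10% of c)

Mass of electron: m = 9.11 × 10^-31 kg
No, relativistic corrections are not needed.

Using the non-relativistic de Broglie formula λ = h/(mv):

v = 4.6% × c = 1.379 × 10^7 m/s

λ = h/(mv)
λ = (6.626 × 10^-34 J·s) / (9.11 × 10^-31 kg × 1.379 × 10^7 m/s)
λ = 5.27 × 10^-11 m

Since v = 4.6% of c < 10% of c, relativistic corrections are NOT significant and this non-relativistic result is a good approximation.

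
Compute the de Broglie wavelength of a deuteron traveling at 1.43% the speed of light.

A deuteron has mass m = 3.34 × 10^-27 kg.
4.63 × 10^-14 m

Using the de Broglie relation λ = h/(mv):

v = 1.43% × c = 4.287 × 10^6 m/s

λ = h/(mv)
λ = (6.626 × 10^-34 J·s) / (3.34 × 10^-27 kg × 4.287 × 10^6 m/s)
λ = 4.63 × 10^-14 m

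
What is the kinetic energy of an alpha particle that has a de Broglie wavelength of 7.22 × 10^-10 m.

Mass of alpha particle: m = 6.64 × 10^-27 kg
6.34 × 10^-23 J (or 3.96 × 10^-4 eV)

From λ = h/√(2mKE), we solve for KE:

λ² = h²/(2mKE)
KE = h²/(2mλ²)
KE = (6.626 × 10^-34 J·s)² / (2 × 6.64 × 10^-27 kg × (7.22 × 10^-10 m)²)
KE = 6.34 × 10^-23 J
KE = 3.96 × 10^-4 eV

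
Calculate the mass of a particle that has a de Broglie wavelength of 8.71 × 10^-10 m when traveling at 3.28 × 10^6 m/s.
2.32 × 10^-31 kg

From the de Broglie relation λ = h/(mv), we solve for m:

m = h/(λv)
m = (6.626 × 10^-34 J·s) / (8.71 × 10^-10 m × 3.28 × 10^6 m/s)
m = 2.32 × 10^-31 kg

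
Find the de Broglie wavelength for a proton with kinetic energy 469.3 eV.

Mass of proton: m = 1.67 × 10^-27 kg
1.32 × 10^-12 m

Using λ = h/√(2mKE):

First convert KE to Joules: KE = 469.3 eV = 7.519 × 10^-17 J

λ = h/√(2mKE)
λ = (6.626 × 10^-34 J·s) / √(2 × 1.67 × 10^-27 kg × 7.519 × 10^-17 J)
λ = 1.32 × 10^-12 m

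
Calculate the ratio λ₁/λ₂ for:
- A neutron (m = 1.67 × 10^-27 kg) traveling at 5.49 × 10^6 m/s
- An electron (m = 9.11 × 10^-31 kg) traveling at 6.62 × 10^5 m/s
λ₁/λ₂ = 6.58 × 10^-5

Using λ = h/(mv):

λ₁ = h/(m₁v₁) = 7.23 × 10^-14 m
λ₂ = h/(m₂v₂) = 1.10 × 10^-9 m

Ratio λ₁/λ₂ = (m₂v₂)/(m₁v₁)
         = (9.11 × 10^-31 kg × 6.62 × 10^5 m/s) / (1.67 × 10^-27 kg × 5.49 × 10^6 m/s)
         = 6.58 × 10^-5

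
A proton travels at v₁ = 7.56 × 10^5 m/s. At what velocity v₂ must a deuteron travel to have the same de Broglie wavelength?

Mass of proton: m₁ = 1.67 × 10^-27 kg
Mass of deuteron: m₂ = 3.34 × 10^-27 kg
v₂ = 3.78 × 10^5 m/s

For equal de Broglie wavelengths: λ₁ = λ₂

h/(m₁v₁) = h/(m₂v₂)
m₁v₁ = m₂v₂
v₂ = v₁ · (m₁/m₂)

v₂ = 7.56 × 10^5 m/s × (1.67 × 10^-27 kg / 3.34 × 10^-27 kg)
v₂ = 3.78 × 10^5 m/s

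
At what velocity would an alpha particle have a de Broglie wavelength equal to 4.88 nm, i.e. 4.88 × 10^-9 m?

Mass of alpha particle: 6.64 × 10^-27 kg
2.04 × 10^1 m/s

From λ = h/(mv), solve for v:

v = h/(mλ)
v = (6.626 × 10^-34 J·s) / (6.64 × 10^-27 kg × 4.88 × 10^-9 m)
v = 2.04 × 10^1 m/s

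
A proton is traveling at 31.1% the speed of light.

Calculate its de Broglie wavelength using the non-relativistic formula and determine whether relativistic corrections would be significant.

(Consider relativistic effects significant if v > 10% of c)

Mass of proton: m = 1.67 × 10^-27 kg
Yes, relativistic corrections are needed.

Using the non-relativistic de Broglie formula λ = h/(mv):

v = 31.1% × c = 9.324 × 10^7 m/s

λ = h/(mv)
λ = (6.626 × 10^-34 J·s) / (1.67 × 10^-27 kg × 9.324 × 10^7 m/s)
λ = 4.26 × 10^-15 m

Since v = 31.1% of c > 10% of c, relativistic corrections ARE significant and the actual wavelength would differ from this non-relativistic estimate.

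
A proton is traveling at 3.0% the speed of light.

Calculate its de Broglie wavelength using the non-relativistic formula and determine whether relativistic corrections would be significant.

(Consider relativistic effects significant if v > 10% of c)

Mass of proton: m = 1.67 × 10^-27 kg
No, relativistic corrections are not needed.

Using the non-relativistic de Broglie formula λ = h/(mv):

v = 3.0% × c = 8.994 × 10^6 m/s

λ = h/(mv)
λ = (6.626 × 10^-34 J·s) / (1.67 × 10^-27 kg × 8.994 × 10^6 m/s)
λ = 4.41 × 10^-14 m

Since v = 3.0% of c < 10% of c, relativistic corrections are NOT significant and this non-relativistic result is a good approximation.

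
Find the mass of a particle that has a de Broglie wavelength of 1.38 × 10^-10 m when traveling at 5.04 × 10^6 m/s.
9.53 × 10^-31 kg

From the de Broglie relation λ = h/(mv), we solve for m:

m = h/(λv)
m = (6.626 × 10^-34 J·s) / (1.38 × 10^-10 m × 5.04 × 10^6 m/s)
m = 9.53 × 10^-31 kg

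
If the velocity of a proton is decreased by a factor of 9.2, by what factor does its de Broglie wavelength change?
The wavelength increases by a factor of 9.2.

From λ = h/(mv), the wavelength is inversely proportional to velocity:

λ ∝ 1/v

If v → v/9.2, then λ → 9.2λ

When velocity is decreased by a factor of 9.2, the wavelength increases by a factor of 9.2.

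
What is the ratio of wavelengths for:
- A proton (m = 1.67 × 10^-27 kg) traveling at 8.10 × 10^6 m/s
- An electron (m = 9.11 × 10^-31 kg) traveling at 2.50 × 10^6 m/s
λ₁/λ₂ = 1.68 × 10^-4

Using λ = h/(mv):

λ₁ = h/(m₁v₁) = 4.90 × 10^-14 m
λ₂ = h/(m₂v₂) = 2.91 × 10^-10 m

Ratio λ₁/λ₂ = (m₂v₂)/(m₁v₁)
         = (9.11 × 10^-31 kg × 2.50 × 10^6 m/s) / (1.67 × 10^-27 kg × 8.10 × 10^6 m/s)
         = 1.68 × 10^-4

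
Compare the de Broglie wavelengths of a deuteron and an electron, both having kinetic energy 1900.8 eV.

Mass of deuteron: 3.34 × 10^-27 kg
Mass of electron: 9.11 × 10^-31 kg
The electron has the longer wavelength.

Using λ = h/√(2mKE):

For deuteron: λ₁ = h/√(2m₁KE) = 4.65 × 10^-13 m
For electron: λ₂ = h/√(2m₂KE) = 2.81 × 10^-11 m

Since λ ∝ 1/√m at constant kinetic energy, the lighter particle has the longer wavelength.

The electron has the longer de Broglie wavelength.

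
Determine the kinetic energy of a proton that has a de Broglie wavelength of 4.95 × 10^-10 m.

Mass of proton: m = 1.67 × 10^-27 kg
5.36 × 10^-22 J (or 3.35 × 10^-3 eV)

From λ = h/√(2mKE), we solve for KE:

λ² = h²/(2mKE)
KE = h²/(2mλ²)
KE = (6.626 × 10^-34 J·s)² / (2 × 1.67 × 10^-27 kg × (4.95 × 10^-10 m)²)
KE = 5.36 × 10^-22 J
KE = 3.35 × 10^-3 eV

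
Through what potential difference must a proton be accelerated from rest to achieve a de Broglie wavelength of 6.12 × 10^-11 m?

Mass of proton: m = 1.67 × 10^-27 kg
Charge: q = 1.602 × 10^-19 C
2.19 × 10^-1 V

From λ = h/√(2mqV), we solve for V:

λ² = h²/(2mqV)
V = h²/(2mqλ²)
V = (6.626 × 10^-34 J·s)² / (2 × 1.67 × 10^-27 kg × 1.602 × 10^-19 C × (6.12 × 10^-11 m)²)
V = 2.19 × 10^-1 V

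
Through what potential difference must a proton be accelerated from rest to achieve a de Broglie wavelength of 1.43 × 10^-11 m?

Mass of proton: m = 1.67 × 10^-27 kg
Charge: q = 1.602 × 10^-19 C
4.01 V

From λ = h/√(2mqV), we solve for V:

λ² = h²/(2mqV)
V = h²/(2mqλ²)
V = (6.626 × 10^-34 J·s)² / (2 × 1.67 × 10^-27 kg × 1.602 × 10^-19 C × (1.43 × 10^-11 m)²)
V = 4.01 V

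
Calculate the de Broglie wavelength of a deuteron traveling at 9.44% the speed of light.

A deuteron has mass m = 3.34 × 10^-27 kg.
7.01 × 10^-15 m

Using the de Broglie relation λ = h/(mv):

v = 9.44% × c = 2.830 × 10^7 m/s

λ = h/(mv)
λ = (6.626 × 10^-34 J·s) / (3.34 × 10^-27 kg × 2.830 × 10^7 m/s)
λ = 7.01 × 10^-15 m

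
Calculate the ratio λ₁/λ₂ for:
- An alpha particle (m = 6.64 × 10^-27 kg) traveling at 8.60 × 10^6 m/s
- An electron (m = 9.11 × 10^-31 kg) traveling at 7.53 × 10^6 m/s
λ₁/λ₂ = 1.20 × 10^-4

Using λ = h/(mv):

λ₁ = h/(m₁v₁) = 1.16 × 10^-14 m
λ₂ = h/(m₂v₂) = 9.66 × 10^-11 m

Ratio λ₁/λ₂ = (m₂v₂)/(m₁v₁)
         = (9.11 × 10^-31 kg × 7.53 × 10^6 m/s) / (6.64 × 10^-27 kg × 8.60 × 10^6 m/s)
         = 1.20 × 10^-4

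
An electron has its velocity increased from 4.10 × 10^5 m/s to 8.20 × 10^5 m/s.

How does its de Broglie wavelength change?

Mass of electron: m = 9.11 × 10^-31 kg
The wavelength decreases by a factor of 2.

Using λ = h/(mv):

Initial wavelength: λ₁ = h/(mv₁) = 1.77 × 10^-9 m
Final wavelength: λ₂ = h/(mv₂) = 8.87 × 10^-10 m

Since λ ∝ 1/v, when velocity increases by a factor of 2, the wavelength decreases by a factor of 2.

λ₂/λ₁ = v₁/v₂ = 1/2

The wavelength decreases by a factor of 2.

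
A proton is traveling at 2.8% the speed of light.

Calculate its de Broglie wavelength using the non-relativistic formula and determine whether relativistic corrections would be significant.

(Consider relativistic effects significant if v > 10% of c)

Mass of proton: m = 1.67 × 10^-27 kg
No, relativistic corrections are not needed.

Using the non-relativistic de Broglie formula λ = h/(mv):

v = 2.8% × c = 8.394 × 10^6 m/s

λ = h/(mv)
λ = (6.626 × 10^-34 J·s) / (1.67 × 10^-27 kg × 8.394 × 10^6 m/s)
λ = 4.73 × 10^-14 m

Since v = 2.8% of c < 10% of c, relativistic corrections are NOT significant and this non-relativistic result is a good approximation.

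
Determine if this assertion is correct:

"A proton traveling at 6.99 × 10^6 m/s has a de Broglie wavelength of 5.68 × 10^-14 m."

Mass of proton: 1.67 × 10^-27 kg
True

The claim is correct.

Using λ = h/(mv):
λ = (6.626 × 10^-34 J·s) / (1.67 × 10^-27 kg × 6.99 × 10^6 m/s)
λ = 5.68 × 10^-14 m

This matches the claimed value.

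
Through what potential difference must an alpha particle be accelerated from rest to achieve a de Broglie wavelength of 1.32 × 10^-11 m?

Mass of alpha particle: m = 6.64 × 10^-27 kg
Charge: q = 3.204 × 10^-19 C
5.92 × 10^-1 V

From λ = h/√(2mqV), we solve for V:

λ² = h²/(2mqV)
V = h²/(2mqλ²)
V = (6.626 × 10^-34 J·s)² / (2 × 6.64 × 10^-27 kg × 3.204 × 10^-19 C × (1.32 × 10^-11 m)²)
V = 5.92 × 10^-1 V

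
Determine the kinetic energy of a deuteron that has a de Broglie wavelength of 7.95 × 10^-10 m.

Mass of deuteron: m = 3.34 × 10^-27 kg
1.04 × 10^-22 J (or 6.49 × 10^-4 eV)

From λ = h/√(2mKE), we solve for KE:

λ² = h²/(2mKE)
KE = h²/(2mλ²)
KE = (6.626 × 10^-34 J·s)² / (2 × 3.34 × 10^-27 kg × (7.95 × 10^-10 m)²)
KE = 1.04 × 10^-22 J
KE = 6.49 × 10^-4 eV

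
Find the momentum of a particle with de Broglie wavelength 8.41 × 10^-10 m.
7.88 × 10^-25 kg·m/s

From the de Broglie relation λ = h/p, we solve for p:

p = h/λ
p = (6.626 × 10^-34 J·s) / (8.41 × 10^-10 m)
p = 7.88 × 10^-25 kg·m/s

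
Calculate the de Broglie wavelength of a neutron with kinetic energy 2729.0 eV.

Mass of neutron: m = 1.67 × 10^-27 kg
5.48 × 10^-13 m

Using λ = h/√(2mKE):

First convert KE to Joules: KE = 2729.0 eV = 4.372 × 10^-16 J

λ = h/√(2mKE)
λ = (6.626 × 10^-34 J·s) / √(2 × 1.67 × 10^-27 kg × 4.372 × 10^-16 J)
λ = 5.48 × 10^-13 m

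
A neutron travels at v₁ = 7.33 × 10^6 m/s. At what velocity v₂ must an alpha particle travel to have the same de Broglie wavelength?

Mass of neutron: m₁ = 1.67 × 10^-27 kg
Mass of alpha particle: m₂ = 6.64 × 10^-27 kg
v₂ = 1.84 × 10^6 m/s

For equal de Broglie wavelengths: λ₁ = λ₂

h/(m₁v₁) = h/(m₂v₂)
m₁v₁ = m₂v₂
v₂ = v₁ · (m₁/m₂)

v₂ = 7.33 × 10^6 m/s × (1.67 × 10^-27 kg / 6.64 × 10^-27 kg)
v₂ = 1.84 × 10^6 m/s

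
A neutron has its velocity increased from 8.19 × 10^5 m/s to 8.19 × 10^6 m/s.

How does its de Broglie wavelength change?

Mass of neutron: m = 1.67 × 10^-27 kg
The wavelength decreases by a factor of 10.

Using λ = h/(mv):

Initial wavelength: λ₁ = h/(mv₁) = 4.84 × 10^-13 m
Final wavelength: λ₂ = h/(mv₂) = 4.84 × 10^-14 m

Since λ ∝ 1/v, when velocity increases by a factor of 10, the wavelength decreases by a factor of 10.

λ₂/λ₁ = v₁/v₂ = 1/10

The wavelength decreases by a factor of 10.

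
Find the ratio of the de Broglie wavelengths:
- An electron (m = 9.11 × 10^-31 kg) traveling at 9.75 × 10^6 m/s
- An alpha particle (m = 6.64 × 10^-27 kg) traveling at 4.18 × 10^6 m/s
λ₁/λ₂ = 3.12 × 10^3

Using λ = h/(mv):

λ₁ = h/(m₁v₁) = 7.46 × 10^-11 m
λ₂ = h/(m₂v₂) = 2.39 × 10^-14 m

Ratio λ₁/λ₂ = (m₂v₂)/(m₁v₁)
         = (6.64 × 10^-27 kg × 4.18 × 10^6 m/s) / (9.11 × 10^-31 kg × 9.75 × 10^6 m/s)
         = 3.12 × 10^3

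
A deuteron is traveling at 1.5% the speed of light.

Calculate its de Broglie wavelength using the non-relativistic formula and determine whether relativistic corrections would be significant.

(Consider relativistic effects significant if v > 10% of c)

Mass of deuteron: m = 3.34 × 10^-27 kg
No, relativistic corrections are not needed.

Using the non-relativistic de Broglie formula λ = h/(mv):

v = 1.5% × c = 4.497 × 10^6 m/s

λ = h/(mv)
λ = (6.626 × 10^-34 J·s) / (3.34 × 10^-27 kg × 4.497 × 10^6 m/s)
λ = 4.41 × 10^-14 m

Since v = 1.5% of c < 10% of c, relativistic corrections are NOT significant and this non-relativistic result is a good approximation.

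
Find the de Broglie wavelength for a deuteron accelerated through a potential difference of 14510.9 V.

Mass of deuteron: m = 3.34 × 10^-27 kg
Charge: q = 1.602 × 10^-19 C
1.68 × 10^-13 m

When a particle is accelerated through voltage V, it gains kinetic energy KE = qV.

The de Broglie wavelength is then λ = h/√(2mqV):

λ = h/√(2mqV)
λ = (6.626 × 10^-34 J·s) / √(2 × 3.34 × 10^-27 kg × 1.602 × 10^-19 C × 14510.9 V)
λ = 1.68 × 10^-13 m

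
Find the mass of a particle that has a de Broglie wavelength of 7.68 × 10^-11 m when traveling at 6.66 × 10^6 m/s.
1.30 × 10^-30 kg

From the de Broglie relation λ = h/(mv), we solve for m:

m = h/(λv)
m = (6.626 × 10^-34 J·s) / (7.68 × 10^-11 m × 6.66 × 10^6 m/s)
m = 1.30 × 10^-30 kg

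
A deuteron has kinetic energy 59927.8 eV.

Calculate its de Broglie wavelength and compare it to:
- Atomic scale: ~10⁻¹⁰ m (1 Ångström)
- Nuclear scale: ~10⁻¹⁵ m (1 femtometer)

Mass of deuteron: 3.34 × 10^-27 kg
λ = 8.27 × 10^-14 m, which is between nuclear and atomic scales.

Using λ = h/√(2mKE):

KE = 59927.8 eV = 9.601 × 10^-15 J

λ = h/√(2mKE)
λ = (6.626 × 10^-34 J·s) / √(2 × 3.34 × 10^-27 kg × 9.601 × 10^-15 J)
λ = 8.27 × 10^-14 m

Comparison:
- Atomic scale (10⁻¹⁰ m): λ is 0.00083× this size
- Nuclear scale (10⁻¹⁵ m): λ is 83× this size

The wavelength is between nuclear and atomic scales.

This wavelength is appropriate for probing atomic structure but too large for nuclear physics experiments.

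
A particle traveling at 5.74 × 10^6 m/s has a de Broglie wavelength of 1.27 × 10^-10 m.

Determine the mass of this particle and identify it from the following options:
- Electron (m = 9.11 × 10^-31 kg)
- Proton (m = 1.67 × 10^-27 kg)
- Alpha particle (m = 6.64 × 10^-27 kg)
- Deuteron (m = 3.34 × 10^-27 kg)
The particle is an electron.

From λ = h/(mv), solve for mass:

m = h/(λv)
m = (6.626 × 10^-34 J·s) / (1.27 × 10^-10 m × 5.74 × 10^6 m/s)
m = 9.09 × 10^-31 kg

Comparing with the listed masses, this is closest to an electron.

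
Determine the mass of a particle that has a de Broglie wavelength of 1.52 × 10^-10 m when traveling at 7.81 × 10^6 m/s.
5.58 × 10^-31 kg

From the de Broglie relation λ = h/(mv), we solve for m:

m = h/(λv)
m = (6.626 × 10^-34 J·s) / (1.52 × 10^-10 m × 7.81 × 10^6 m/s)
m = 5.58 × 10^-31 kg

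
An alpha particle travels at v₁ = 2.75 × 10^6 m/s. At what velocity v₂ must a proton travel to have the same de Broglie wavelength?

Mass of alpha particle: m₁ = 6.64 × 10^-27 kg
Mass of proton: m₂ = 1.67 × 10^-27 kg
v₂ = 1.09 × 10^7 m/s

For equal de Broglie wavelengths: λ₁ = λ₂

h/(m₁v₁) = h/(m₂v₂)
m₁v₁ = m₂v₂
v₂ = v₁ · (m₁/m₂)

v₂ = 2.75 × 10^6 m/s × (6.64 × 10^-27 kg / 1.67 × 10^-27 kg)
v₂ = 1.09 × 10^7 m/s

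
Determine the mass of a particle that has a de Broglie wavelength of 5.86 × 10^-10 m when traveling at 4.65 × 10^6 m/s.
2.43 × 10^-31 kg

From the de Broglie relation λ = h/(mv), we solve for m:

m = h/(λv)
m = (6.626 × 10^-34 J·s) / (5.86 × 10^-10 m × 4.65 × 10^6 m/s)
m = 2.43 × 10^-31 kg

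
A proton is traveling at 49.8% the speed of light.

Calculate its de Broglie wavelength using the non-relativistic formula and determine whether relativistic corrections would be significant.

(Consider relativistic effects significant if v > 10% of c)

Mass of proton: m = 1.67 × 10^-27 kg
Yes, relativistic corrections are needed.

Using the non-relativistic de Broglie formula λ = h/(mv):

v = 49.8% × c = 1.493 × 10^8 m/s

λ = h/(mv)
λ = (6.626 × 10^-34 J·s) / (1.67 × 10^-27 kg × 1.493 × 10^8 m/s)
λ = 2.66 × 10^-15 m

Since v = 49.8% of c > 10% of c, relativistic corrections ARE significant and the actual wavelength would differ from this non-relativistic estimate.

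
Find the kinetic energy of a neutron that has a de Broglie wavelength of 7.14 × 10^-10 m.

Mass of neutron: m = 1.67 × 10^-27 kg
2.58 × 10^-22 J (or 1.61 × 10^-3 eV)

From λ = h/√(2mKE), we solve for KE:

λ² = h²/(2mKE)
KE = h²/(2mλ²)
KE = (6.626 × 10^-34 J·s)² / (2 × 1.67 × 10^-27 kg × (7.14 × 10^-10 m)²)
KE = 2.58 × 10^-22 J
KE = 1.61 × 10^-3 eV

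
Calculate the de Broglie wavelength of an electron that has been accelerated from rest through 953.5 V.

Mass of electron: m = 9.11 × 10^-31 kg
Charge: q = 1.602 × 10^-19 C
3.97 × 10^-11 m

When a particle is accelerated through voltage V, it gains kinetic energy KE = qV.

The de Broglie wavelength is then λ = h/√(2mqV):

λ = h/√(2mqV)
λ = (6.626 × 10^-34 J·s) / √(2 × 9.11 × 10^-31 kg × 1.602 × 10^-19 C × 953.5 V)
λ = 3.97 × 10^-11 m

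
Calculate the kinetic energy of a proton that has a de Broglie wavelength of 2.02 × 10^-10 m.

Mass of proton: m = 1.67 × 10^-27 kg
3.22 × 10^-21 J (or 0.0201 eV)

From λ = h/√(2mKE), we solve for KE:

λ² = h²/(2mKE)
KE = h²/(2mλ²)
KE = (6.626 × 10^-34 J·s)² / (2 × 1.67 × 10^-27 kg × (2.02 × 10^-10 m)²)
KE = 3.22 × 10^-21 J
KE = 0.0201 eV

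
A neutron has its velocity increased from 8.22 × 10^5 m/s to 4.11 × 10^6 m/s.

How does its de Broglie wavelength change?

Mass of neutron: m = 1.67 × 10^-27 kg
The wavelength decreases by a factor of 5.

Using λ = h/(mv):

Initial wavelength: λ₁ = h/(mv₁) = 4.83 × 10^-13 m
Final wavelength: λ₂ = h/(mv₂) = 9.65 × 10^-14 m

Since λ ∝ 1/v, when velocity increases by a factor of 5, the wavelength decreases by a factor of 5.

λ₂/λ₁ = v₁/v₂ = 1/5

The wavelength decreases by a factor of 5.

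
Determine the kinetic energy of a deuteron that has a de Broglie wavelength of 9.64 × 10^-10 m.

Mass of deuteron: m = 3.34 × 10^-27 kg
7.07 × 10^-23 J (or 4.41 × 10^-4 eV)

From λ = h/√(2mKE), we solve for KE:

λ² = h²/(2mKE)
KE = h²/(2mλ²)
KE = (6.626 × 10^-34 J·s)² / (2 × 3.34 × 10^-27 kg × (9.64 × 10^-10 m)²)
KE = 7.07 × 10^-23 J
KE = 4.41 × 10^-4 eV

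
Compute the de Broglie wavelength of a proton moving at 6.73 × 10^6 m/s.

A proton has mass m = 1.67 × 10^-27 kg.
5.90 × 10^-14 m

Using the de Broglie relation λ = h/(mv):

λ = h/(mv)
λ = (6.626 × 10^-34 J·s) / (1.67 × 10^-27 kg × 6.73 × 10^6 m/s)
λ = 5.90 × 10^-14 m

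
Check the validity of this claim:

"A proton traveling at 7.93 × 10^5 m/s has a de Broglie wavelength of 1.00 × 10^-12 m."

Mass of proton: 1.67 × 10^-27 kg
False

The claim is incorrect.

Using λ = h/(mv):
λ = (6.626 × 10^-34 J·s) / (1.67 × 10^-27 kg × 7.93 × 10^5 m/s)
λ = 5.00 × 10^-13 m

The actual wavelength differs from the claimed 1.00 × 10^-12 m.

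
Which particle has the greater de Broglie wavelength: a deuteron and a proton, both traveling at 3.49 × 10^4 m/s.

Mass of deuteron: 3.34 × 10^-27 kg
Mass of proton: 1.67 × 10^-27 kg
The proton has the longer wavelength.

Using λ = h/(mv), since both particles have the same velocity, the wavelength depends only on mass.

For deuteron: λ₁ = h/(m₁v) = 5.68 × 10^-12 m
For proton: λ₂ = h/(m₂v) = 1.14 × 10^-11 m

Since λ ∝ 1/m at constant velocity, the lighter particle has the longer wavelength.

The proton has the longer de Broglie wavelength.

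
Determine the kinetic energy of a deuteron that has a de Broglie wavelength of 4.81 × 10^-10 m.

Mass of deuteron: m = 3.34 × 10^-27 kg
2.84 × 10^-22 J (or 1.77 × 10^-3 eV)

From λ = h/√(2mKE), we solve for KE:

λ² = h²/(2mKE)
KE = h²/(2mλ²)
KE = (6.626 × 10^-34 J·s)² / (2 × 3.34 × 10^-27 kg × (4.81 × 10^-10 m)²)
KE = 2.84 × 10^-22 J
KE = 1.77 × 10^-3 eV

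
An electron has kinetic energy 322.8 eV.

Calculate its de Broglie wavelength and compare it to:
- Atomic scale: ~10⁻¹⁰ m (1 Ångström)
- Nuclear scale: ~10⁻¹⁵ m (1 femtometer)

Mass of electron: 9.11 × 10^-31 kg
λ = 6.83 × 10^-11 m, which is between nuclear and atomic scales.

Using λ = h/√(2mKE):

KE = 322.8 eV = 5.172 × 10^-17 J

λ = h/√(2mKE)
λ = (6.626 × 10^-34 J·s) / √(2 × 9.11 × 10^-31 kg × 5.172 × 10^-17 J)
λ = 6.83 × 10^-11 m

Comparison:
- Atomic scale (10⁻¹⁰ m): λ is 0.68× this size
- Nuclear scale (10⁻¹⁵ m): λ is 6.8e+04× this size

The wavelength is between nuclear and atomic scales.

This wavelength is appropriate for probing atomic structure but too large for nuclear physics experiments.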